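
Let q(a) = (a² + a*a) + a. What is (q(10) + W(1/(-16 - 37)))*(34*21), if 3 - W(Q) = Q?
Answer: 8061060/53 ≈ 1.5210e+5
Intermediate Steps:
q(a) = a + 2*a² (q(a) = (a² + a²) + a = 2*a² + a = a + 2*a²)
W(Q) = 3 - Q
(q(10) + W(1/(-16 - 37)))*(34*21) = (10*(1 + 2*10) + (3 - 1/(-16 - 37)))*(34*21) = (10*(1 + 20) + (3 - 1/(-53)))*714 = (10*21 + (3 - 1*(-1/53)))*714 = (210 + (3 + 1/53))*714 = (210 + 160/53)*714 = (11290/53)*714 = 8061060/53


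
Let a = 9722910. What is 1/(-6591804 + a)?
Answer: 1/3131106 ≈ 3.1938e-7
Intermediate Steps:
1/(-6591804 + a) = 1/(-6591804 + 9722910) = 1/3131106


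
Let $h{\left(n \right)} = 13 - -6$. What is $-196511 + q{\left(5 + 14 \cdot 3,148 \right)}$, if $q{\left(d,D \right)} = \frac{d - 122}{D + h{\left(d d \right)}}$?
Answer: $- \frac{32817412}{167} \approx -1.9651 \cdot 10^{5}$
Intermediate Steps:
$h{\left(n \right)} = 19$ ($h{\left(n \right)} = 13 + 6 = 19$)
$q{\left(d,D \right)} = \frac{-122 + d}{19 + D}$ ($q{\left(d,D \right)} = \frac{d - 122}{D + 19} = \frac{-122 + d}{19 + D}$)
$-196511 + q{\left(5 + 14 \cdot 3,148 \right)} = -196511 + \frac{-122 + \left(5 + 14 \cdot 3\right)}{19 + 148} = -196511 + \frac{-122 + \left(5 + 42\right)}{167} = -196511 + \frac{-122 + 47}{167} = -196511 + \frac{1}{167} \left(-75\right) = -196511 - \frac{75}{167} = - \frac{32817412}{167}$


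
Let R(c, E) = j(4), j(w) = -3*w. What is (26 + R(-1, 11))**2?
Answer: 196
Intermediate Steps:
R(c, E) = -12 (R(c, E) = -3*4 = -12)
(26 + R(-1, 11))**2 = (26 - 12)**2 = 14**2 = 196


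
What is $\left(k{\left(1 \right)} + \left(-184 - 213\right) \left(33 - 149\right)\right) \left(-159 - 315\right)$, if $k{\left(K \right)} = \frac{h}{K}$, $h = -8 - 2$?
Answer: $-21823908$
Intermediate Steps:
$h = -10$
$k{\left(K \right)} = - \frac{10}{K}$
$\left(k{\left(1 \right)} + \left(-184 - 213\right) \left(33 - 149\right)\right) \left(-159 - 315\right) = \left(- \frac{10}{1} + \left(-184 - 213\right) \left(33 - 149\right)\right) \left(-159 - 315\right) = \left(\left(-10\right) 1 - -46052\right) \left(-474\right) = \left(-10 + 46052\right) \left(-474\right) = 46042 \left(-474\right) = -21823908$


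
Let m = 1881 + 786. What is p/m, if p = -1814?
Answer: -1814/2667 ≈ -0.68017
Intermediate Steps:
m = 2667
p/m = -1814/2667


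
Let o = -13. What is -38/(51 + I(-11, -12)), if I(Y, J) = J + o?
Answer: -19/13 ≈ -1.4615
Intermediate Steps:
I(Y, J) = -13 + J (I(Y, J) = J - 13 = -13 + J)
-38/(51 + I(-11, -12)) = -38/(51 + (-13 - 12)) = -38/(51 - 25) = -38/26 = (1/26)*(-38) = -19/13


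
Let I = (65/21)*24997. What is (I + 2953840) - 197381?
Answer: 8501492/3 ≈ 2.8338e+6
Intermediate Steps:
I = 232115/3 (I = (65*(1/21))*24997 = (65/21)*24997 = 232115/3 ≈ 77372.)
(I + 2953840) - 197381 = (232115/3 + 2953840) - 197381 = 9093635/3 - 197381 = 8501492/3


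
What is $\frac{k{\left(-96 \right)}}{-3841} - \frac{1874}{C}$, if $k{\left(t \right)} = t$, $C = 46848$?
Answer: $- \frac{1350313}{89971584} \approx -0.015008$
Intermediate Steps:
$\frac{k{\left(-96 \right)}}{-3841} - \frac{1874}{C} = - \frac{96}{-3841} - \frac{1874}{46848} = \left(-96\right) \left(- \frac{1}{3841}\right) - \frac{937}{23424} = \frac{96}{3841} - \frac{937}{23424} = - \frac{1350313}{89971584}$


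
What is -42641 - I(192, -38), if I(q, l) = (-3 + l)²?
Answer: -44322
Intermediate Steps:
-42641 - I(192, -38) = -42641 - (-3 - 38)² = -42641 - 1*(-41)² = -42641 - 1*1681 = -42641 - 1681 = -44322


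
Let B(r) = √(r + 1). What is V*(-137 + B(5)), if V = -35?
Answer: 4795 - 35*√6 ≈ 4709.3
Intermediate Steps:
B(r) = √(1 + r)
V*(-137 + B(5)) = -35*(-137 + √(1 + 5)) = -35*(-137 + √6) = 4795 - 35*√6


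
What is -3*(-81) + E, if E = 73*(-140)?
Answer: -9977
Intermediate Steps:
E = -10220
-3*(-81) + E = -3*(-81) - 10220 = 243 - 10220 = -9977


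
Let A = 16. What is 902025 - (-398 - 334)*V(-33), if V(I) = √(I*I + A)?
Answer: 902025 + 732*√1105 ≈ 9.2636e+5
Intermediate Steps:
V(I) = √(16 + I²) (V(I) = √(I*I + 16) = √(I² + 16) = √(16 + I²))
902025 - (-398 - 334)*V(-33) = 902025 - (-398 - 334)*√(16 + (-33)²) = 902025 - (-732)*√(16 + 1089) = 902025 - (-732)*√1105 = 902025 + 732*√1105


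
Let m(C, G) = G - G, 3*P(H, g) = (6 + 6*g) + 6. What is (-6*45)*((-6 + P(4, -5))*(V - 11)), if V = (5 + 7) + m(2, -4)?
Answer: 3240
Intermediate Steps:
P(H, g) = 4 + 2*g (P(H, g) = ((6 + 6*g) + 6)/3 = (12 + 6*g)/3 = 4 + 2*g)
m(C, G) = 0
V = 12 (V = (5 + 7) + 0 = 12 + 0 = 12)
(-6*45)*((-6 + P(4, -5))*(V - 11)) = (-6*45)*((-6 + (4 + 2*(-5)))*(12 - 11)) = -270*(-6 + (4 - 10)) = -270*(-6 - 6) = -(-3240) = -270*(-12) = 3240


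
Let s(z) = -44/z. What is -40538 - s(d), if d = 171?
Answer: -6931954/171 ≈ -40538.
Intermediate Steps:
-40538 - s(d) = -40538 - (-44)/171 = -40538 - 1*(-44/171) = -40538 + 44/171 = -6931954/171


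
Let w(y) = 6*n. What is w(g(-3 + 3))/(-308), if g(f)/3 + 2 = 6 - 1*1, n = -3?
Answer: 9/154 ≈ 0.058442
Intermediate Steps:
g(f) = 9 (g(f) = -6 + 3*(6 - 1*1) = -6 + 3*(6 - 1) = -6 + 3*5 = -6 + 15 = 9)
w(y) = -18 (w(y) = 6*(-3) = -18)
w(g(-3 + 3))/(-308) = -18/(-308) = -18*(-1/308) = 9/154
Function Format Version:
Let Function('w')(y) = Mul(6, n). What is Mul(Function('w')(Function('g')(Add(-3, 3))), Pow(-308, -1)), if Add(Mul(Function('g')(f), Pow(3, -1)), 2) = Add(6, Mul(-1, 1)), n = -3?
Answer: Rational(9, 154) ≈ 0.058442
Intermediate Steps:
Function('g')(f) = 9 (Function('g')(f) = Add(-6, Mul(3, Add(6, Mul(-1, 1)))) = Add(-6, Mul(3, Add(6, -1))) = Add(-6, Mul(3, 5)) = Add(-6, 15) = 9)
Function('w')(y) = -18 (Function('w')(y) = Mul(6, -3) = -18)
Mul(Function('w')(Function('g')(Add(-3, 3))), Pow(-308, -1)) = Mul(-18, Pow(-308, -1)) = Mul(-18, Rational(-1, 308)) = Rational(9, 154)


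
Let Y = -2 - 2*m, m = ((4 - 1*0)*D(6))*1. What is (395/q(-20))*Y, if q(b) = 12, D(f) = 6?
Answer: -9875/6 ≈ -1645.8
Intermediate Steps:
m = 24 (m = ((4 - 1*0)*6)*1 = ((4 + 0)*6)*1 = (4*6)*1 = 24*1 = 24)
Y = -50 (Y = -2 - 2*24 = -2 - 48 = -50)
(395/q(-20))*Y = (395/12)*(-50) = -9875/6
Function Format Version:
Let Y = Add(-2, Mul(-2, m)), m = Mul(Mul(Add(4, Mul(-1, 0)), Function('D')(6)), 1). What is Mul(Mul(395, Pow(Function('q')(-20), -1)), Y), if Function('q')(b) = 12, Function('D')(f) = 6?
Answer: Rational(-9875, 6) ≈ -1645.8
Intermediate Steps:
m = 24 (m = Mul(Mul(Add(4, Mul(-1, 0)), 6), 1) = Mul(Mul(Add(4, 0), 6), 1) = Mul(Mul(4, 6), 1) = Mul(24, 1) = 24)
Y = -50 (Y = Add(-2, Mul(-2, 24)) = Add(-2, -48) = -50)
Mul(Mul(395, Pow(Function('q')(-20), -1)), Y) = Mul(Mul(395, Pow(12, -1)), -50) = Mul(Mul(395, Rational(1, 12)), -50) = Mul(Rational(395, 12), -50) = Rational(-9875, 6)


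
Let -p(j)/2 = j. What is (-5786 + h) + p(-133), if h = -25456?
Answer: -30976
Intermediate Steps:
p(j) = -2*j
(-5786 + h) + p(-133) = (-5786 - 25456) - 2*(-133) = -31242 + 266 = -30976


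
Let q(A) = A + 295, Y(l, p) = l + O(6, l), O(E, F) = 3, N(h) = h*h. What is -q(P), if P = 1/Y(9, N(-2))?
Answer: -3541/12 ≈ -295.08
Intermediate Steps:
N(h) = h**2
Y(l, p) = 3 + l (Y(l, p) = l + 3 = 3 + l)
P = 1/12 (P = 1/(3 + 9) = 1/12 ≈ 0.083333)
q(A) = 295 + A
-q(P) = -(295 + 1/12) = -1*3541/12 = -3541/12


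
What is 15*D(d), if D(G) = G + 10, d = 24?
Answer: 510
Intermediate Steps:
D(G) = 10 + G
15*D(d) = 15*(10 + 24) = 15*34 = 510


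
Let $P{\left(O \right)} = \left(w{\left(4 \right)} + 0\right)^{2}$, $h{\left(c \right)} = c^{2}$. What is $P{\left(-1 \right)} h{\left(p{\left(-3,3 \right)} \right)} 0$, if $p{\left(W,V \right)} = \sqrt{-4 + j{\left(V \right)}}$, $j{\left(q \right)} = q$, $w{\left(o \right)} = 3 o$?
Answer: $0$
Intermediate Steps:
$p{\left(W,V \right)} = \sqrt{-4 + V}$
$P{\left(O \right)} = 144$ ($P{\left(O \right)} = \left(3 \cdot 4 + 0\right)^{2} = \left(12 + 0\right)^{2} = 12^{2} = 144$)
$P{\left(-1 \right)} h{\left(p{\left(-3,3 \right)} \right)} 0 = 144 \left(\sqrt{-4 + 3}\right)^{2} \cdot 0 = 144 \left(\sqrt{-1}\right)^{2} \cdot 0 = 144 i^{2} \cdot 0 = 144 \left(-1\right) 0 = \left(-144\right) 0 = 0$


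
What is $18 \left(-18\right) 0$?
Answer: $0$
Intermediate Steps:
$18 \left(-18\right) 0 = \left(-324\right) 0 = 0$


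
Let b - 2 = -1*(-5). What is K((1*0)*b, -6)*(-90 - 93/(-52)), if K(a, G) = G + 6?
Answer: 0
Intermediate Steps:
b = 7 (b = 2 - 1*(-5) = 2 + 5 = 7)
K(a, G) = 6 + G
K((1*0)*b, -6)*(-90 - 93/(-52)) = (6 - 6)*(-90 - 93/(-52)) = 0*(-90 - 93*(-1/52)) = 0*(-90 + 93/52) = 0*(-4587/52) = 0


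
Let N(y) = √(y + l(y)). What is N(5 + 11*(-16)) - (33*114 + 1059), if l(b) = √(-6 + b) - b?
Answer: -4821 + 177^(¼)*√I ≈ -4818.4 + 2.5792*I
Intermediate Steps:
N(y) = (-6 + y)^(¼) (N(y) = √(y + (√(-6 + y) - y)) = √(√(-6 + y)) = (-6 + y)^(¼))
N(5 + 11*(-16)) - (33*114 + 1059) = (-6 + (5 + 11*(-16)))^(¼) - (33*114 + 1059) = (-6 + (5 - 176))^(¼) - (3762 + 1059) = (-6 - 171)^(¼) - 1*4821 = (-177)^(¼) - 4821 = -4821 + (-177)^(¼)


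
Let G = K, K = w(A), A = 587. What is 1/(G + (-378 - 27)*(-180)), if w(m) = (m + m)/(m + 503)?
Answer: 545/39731087 ≈ 1.3717e-5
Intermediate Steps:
w(m) = 2*m/(503 + m) (w(m) = (2*m)/(503 + m) = 2*m/(503 + m))
K = 587/545 (K = 2*587/(503 + 587) = 2*587/1090 = 2*587*(1/1090) = 587/545 ≈ 1.0771)
G = 587/545 ≈ 1.0771
1/(G + (-378 - 27)*(-180)) = 1/(587/545 + (-378 - 27)*(-180)) = 1/(587/545 - 405*(-180)) = 1/(587/545 + 72900) = 1/(39731087/545) = 545/39731087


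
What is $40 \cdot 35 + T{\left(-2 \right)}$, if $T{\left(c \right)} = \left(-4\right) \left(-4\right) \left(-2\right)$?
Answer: $1368$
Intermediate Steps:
$T{\left(c \right)} = -32$ ($T{\left(c \right)} = 16 \left(-2\right) = -32$)
$40 \cdot 35 + T{\left(-2 \right)} = 40 \cdot 35 - 32 = 1400 - 32 = 1368$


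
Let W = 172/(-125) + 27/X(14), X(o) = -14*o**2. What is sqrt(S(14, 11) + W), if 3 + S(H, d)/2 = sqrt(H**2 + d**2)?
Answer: sqrt(-177334010 + 48020000*sqrt(317))/4900 ≈ 5.3125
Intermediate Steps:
S(H, d) = -6 + 2*sqrt(H**2 + d**2)
W = -475343/343000 (W = 172/(-125) + 27/((-14*14**2)) = 172*(-1/125) + 27/((-14*196)) = -172/125 + 27/(-2744) = -172/125 + 27*(-1/2744) = -172/125 - 27/2744 = -475343/343000 ≈ -1.3858)
sqrt(S(14, 11) + W) = sqrt((-6 + 2*sqrt(14**2 + 11**2)) - 475343/343000) = sqrt((-6 + 2*sqrt(196 + 121)) - 475343/343000) = sqrt((-6 + 2*sqrt(317)) - 475343/343000) = sqrt(-2533343/343000 + 2*sqrt(317))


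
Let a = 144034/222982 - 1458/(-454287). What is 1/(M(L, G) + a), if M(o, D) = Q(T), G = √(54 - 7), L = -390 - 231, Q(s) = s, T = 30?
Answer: 16882970639/517448766089 ≈ 0.032627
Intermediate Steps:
L = -621
G = √47 ≈ 6.8557
M(o, D) = 30
a = 10959646919/16882970639 (a = 144034*(1/222982) - 1458*(-1/454287) = 72017/111491 + 486/151429 = 10959646919/16882970639 ≈ 0.64915)
1/(M(L, G) + a) = 1/(30 + 10959646919/16882970639) = 1/(517448766089/16882970639) = 16882970639/517448766089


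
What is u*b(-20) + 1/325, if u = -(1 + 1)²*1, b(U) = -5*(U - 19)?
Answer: -253499/325 ≈ -780.00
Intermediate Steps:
b(U) = 95 - 5*U (b(U) = -5*(-19 + U) = 95 - 5*U)
u = -4 (u = -1*2²*1 = -1*4*1 = -4*1 = -4)
u*b(-20) + 1/325 = -4*(95 - 5*(-20)) + 1/325 = -4*(95 + 100) + 1/325 = -4*195 + 1/325 = -780 + 1/325 = -253499/325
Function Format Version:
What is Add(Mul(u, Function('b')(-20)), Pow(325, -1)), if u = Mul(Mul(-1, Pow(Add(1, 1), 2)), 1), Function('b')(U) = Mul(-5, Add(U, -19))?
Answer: Rational(-253499, 325) ≈ -780.00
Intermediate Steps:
Function('b')(U) = Add(95, Mul(-5, U)) (Function('b')(U) = Mul(-5, Add(-19, U)) = Add(95, Mul(-5, U)))
u = -4 (u = Mul(Mul(-1, Pow(2, 2)), 1) = Mul(Mul(-1, 4), 1) = Mul(-4, 1) = -4)
Add(Mul(u, Function('b')(-20)), Pow(325, -1)) = Add(Mul(-4, Add(95, Mul(-5, -20))), Pow(325, -1)) = Add(Mul(-4, Add(95, 100)), Rational(1, 325)) = Add(Mul(-4, 195), Rational(1, 325)) = Add(-780, Rational(1, 325)) = Rational(-253499, 325)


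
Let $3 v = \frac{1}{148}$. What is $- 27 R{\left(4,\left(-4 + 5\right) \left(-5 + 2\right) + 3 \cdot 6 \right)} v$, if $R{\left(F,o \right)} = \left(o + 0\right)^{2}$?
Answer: $- \frac{2025}{148} \approx -13.682$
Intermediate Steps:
$v = \frac{1}{444}$ ($v = \frac{1}{3 \cdot 148} = \frac{1}{3} \cdot \frac{1}{148} = \frac{1}{444} \approx 0.0022523$)
$R{\left(F,o \right)} = o^{2}$
$- 27 R{\left(4,\left(-4 + 5\right) \left(-5 + 2\right) + 3 \cdot 6 \right)} v = - 27 \left(\left(-4 + 5\right) \left(-5 + 2\right) + 3 \cdot 6\right)^{2} \cdot \frac{1}{444} = - 27 \left(1 \left(-3\right) + 18\right)^{2} \cdot \frac{1}{444} = - 27 \left(-3 + 18\right)^{2} \cdot \frac{1}{444} = - 27 \cdot 15^{2} \cdot \frac{1}{444} = \left(-27\right) 225 \cdot \frac{1}{444} = \left(-6075\right) \frac{1}{444} = - \frac{2025}{148}$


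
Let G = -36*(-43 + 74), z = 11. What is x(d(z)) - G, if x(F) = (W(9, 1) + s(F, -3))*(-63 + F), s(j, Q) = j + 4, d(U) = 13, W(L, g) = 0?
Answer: 266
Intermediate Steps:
s(j, Q) = 4 + j
x(F) = (-63 + F)*(4 + F) (x(F) = (0 + (4 + F))*(-63 + F) = (4 + F)*(-63 + F) = (-63 + F)*(4 + F))
G = -1116 (G = -36*31 = -1116)
x(d(z)) - G = (-252 + 13² - 59*13) - 1*(-1116) = (-252 + 169 - 767) + 1116 = -850 + 1116 = 266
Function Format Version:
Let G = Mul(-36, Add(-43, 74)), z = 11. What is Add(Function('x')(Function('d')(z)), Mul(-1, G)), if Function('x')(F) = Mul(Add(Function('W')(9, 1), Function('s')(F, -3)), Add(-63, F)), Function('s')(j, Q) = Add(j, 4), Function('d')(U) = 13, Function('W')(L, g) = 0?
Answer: 266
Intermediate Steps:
Function('s')(j, Q) = Add(4, j)
Function('x')(F) = Mul(Add(-63, F), Add(4, F)) (Function('x')(F) = Mul(Add(0, Add(4, F)), Add(-63, F)) = Mul(Add(4, F), Add(-63, F)) = Mul(Add(-63, F), Add(4, F)))
G = -1116 (G = Mul(-36, 31) = -1116)
Add(Function('x')(Function('d')(z)), Mul(-1, G)) = Add(Add(-252, Pow(13, 2), Mul(-59, 13)), Mul(-1, -1116)) = Add(Add(-252, 169, -767), 1116) = Add(-850, 1116) = 266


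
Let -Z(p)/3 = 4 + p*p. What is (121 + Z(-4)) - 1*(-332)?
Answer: 393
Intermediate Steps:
Z(p) = -12 - 3*p² (Z(p) = -3*(4 + p*p) = -3*(4 + p²) = -12 - 3*p²)
(121 + Z(-4)) - 1*(-332) = (121 + (-12 - 3*(-4)²)) - 1*(-332) = (121 + (-12 - 3*16)) + 332 = (121 + (-12 - 48)) + 332 = (121 - 60) + 332 = 61 + 332 = 393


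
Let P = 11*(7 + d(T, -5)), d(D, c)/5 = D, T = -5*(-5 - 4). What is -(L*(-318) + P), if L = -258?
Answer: -84596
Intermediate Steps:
T = 45 (T = -5*(-9) = 45)
d(D, c) = 5*D
P = 2552 (P = 11*(7 + 5*45) = 11*(7 + 225) = 11*232 = 2552)
-(L*(-318) + P) = -(-258*(-318) + 2552) = -(82044 + 2552) = -1*84596 = -84596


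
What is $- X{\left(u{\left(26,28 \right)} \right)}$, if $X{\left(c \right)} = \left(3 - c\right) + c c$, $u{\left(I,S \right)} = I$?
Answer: $-653$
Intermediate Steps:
$X{\left(c \right)} = 3 + c^{2} - c$ ($X{\left(c \right)} = \left(3 - c\right) + c^{2} = 3 + c^{2} - c$)
$- X{\left(u{\left(26,28 \right)} \right)} = - (3 + 26^{2} - 26) = - (3 + 676 - 26) = \left(-1\right) 653 = -653$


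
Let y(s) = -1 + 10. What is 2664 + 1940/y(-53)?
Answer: 25916/9 ≈ 2879.6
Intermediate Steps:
y(s) = 9
2664 + 1940/y(-53) = 2664 + 1940/9 = 25916/9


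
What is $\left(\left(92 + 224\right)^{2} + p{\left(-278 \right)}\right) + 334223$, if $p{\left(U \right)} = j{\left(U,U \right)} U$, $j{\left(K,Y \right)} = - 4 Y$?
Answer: $124943$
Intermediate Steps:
$p{\left(U \right)} = - 4 U^{2}$ ($p{\left(U \right)} = - 4 U U = - 4 U^{2}$)
$\left(\left(92 + 224\right)^{2} + p{\left(-278 \right)}\right) + 334223 = \left(\left(92 + 224\right)^{2} - 4 \left(-278\right)^{2}\right) + 334223 = \left(316^{2} - 309136\right) + 334223 = \left(99856 - 309136\right) + 334223 = -209280 + 334223 = 124943$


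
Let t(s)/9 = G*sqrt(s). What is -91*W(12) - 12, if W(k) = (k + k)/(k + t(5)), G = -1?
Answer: 2564/29 + 2184*sqrt(5)/29 ≈ 256.81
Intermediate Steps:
t(s) = -9*sqrt(s) (t(s) = 9*(-sqrt(s)) = -9*sqrt(s))
W(k) = 2*k/(k - 9*sqrt(5)) (W(k) = (k + k)/(k - 9*sqrt(5)) = (2*k)/(k - 9*sqrt(5)) = 2*k/(k - 9*sqrt(5)))
-91*W(12) - 12 = -182*12/(12 - 9*sqrt(5)) - 12 = -2184/(12 - 9*sqrt(5)) - 12 = -12 - 2184/(12 - 9*sqrt(5))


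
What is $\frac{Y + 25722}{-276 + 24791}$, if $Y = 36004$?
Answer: $\frac{61726}{24515} \approx 2.5179$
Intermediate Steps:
$\frac{Y + 25722}{-276 + 24791} = \frac{36004 + 25722}{-276 + 24791} = \frac{61726}{24515}$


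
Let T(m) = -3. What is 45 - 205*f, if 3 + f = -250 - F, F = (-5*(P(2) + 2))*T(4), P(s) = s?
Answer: 64210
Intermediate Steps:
F = 60 (F = -5*(2 + 2)*(-3) = -5*4*(-3) = -20*(-3) = 60)
f = -313 (f = -3 + (-250 - 1*60) = -3 + (-250 - 60) = -3 - 310 = -313)
45 - 205*f = 45 - 205*(-313) = 45 + 64165 = 64210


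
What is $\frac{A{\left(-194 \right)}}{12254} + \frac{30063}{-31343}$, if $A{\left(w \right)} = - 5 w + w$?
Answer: $- \frac{172034917}{192038561} \approx -0.89583$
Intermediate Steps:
$A{\left(w \right)} = - 4 w$
$\frac{A{\left(-194 \right)}}{12254} + \frac{30063}{-31343} = \frac{\left(-4\right) \left(-194\right)}{12254} + \frac{30063}{-31343} = 776 \cdot \frac{1}{12254} + 30063 \left(- \frac{1}{31343}\right) = \frac{388}{6127} - \frac{30063}{31343} = - \frac{172034917}{192038561}$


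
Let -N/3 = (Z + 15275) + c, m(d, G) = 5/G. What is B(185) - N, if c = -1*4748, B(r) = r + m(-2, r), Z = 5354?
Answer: 1769637/37 ≈ 47828.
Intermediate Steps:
B(r) = r + 5/r
c = -4748
N = -47643 (N = -3*((5354 + 15275) - 4748) = -3*(20629 - 4748) = -3*15881 = -47643)
B(185) - N = (185 + 5/185) - 1*(-47643) = (185 + 5*(1/185)) + 47643 = (185 + 1/37) + 47643 = 6846/37 + 47643 = 1769637/37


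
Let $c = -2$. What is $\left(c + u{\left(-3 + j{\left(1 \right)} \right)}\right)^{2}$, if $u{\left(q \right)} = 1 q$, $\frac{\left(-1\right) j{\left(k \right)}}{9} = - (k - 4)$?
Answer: $1024$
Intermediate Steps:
$j{\left(k \right)} = -36 + 9 k$ ($j{\left(k \right)} = - 9 \left(- (k - 4)\right) = - 9 \left(- (-4 + k)\right) = - 9 \left(4 - k\right) = -36 + 9 k$)
$u{\left(q \right)} = q$
$\left(c + u{\left(-3 + j{\left(1 \right)} \right)}\right)^{2} = \left(-2 + \left(-3 + \left(-36 + 9 \cdot 1\right)\right)\right)^{2} = \left(-2 + \left(-3 + \left(-36 + 9\right)\right)\right)^{2} = \left(-2 - 30\right)^{2} = \left(-32\right)^{2} = 1024$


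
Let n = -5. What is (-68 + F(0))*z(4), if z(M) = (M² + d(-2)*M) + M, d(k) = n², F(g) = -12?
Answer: -9600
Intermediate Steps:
d(k) = 25 (d(k) = (-5)² = 25)
z(M) = M² + 26*M (z(M) = (M² + 25*M) + M = M² + 26*M)
(-68 + F(0))*z(4) = (-68 - 12)*(4*(26 + 4)) = -320*30 = -80*120 = -9600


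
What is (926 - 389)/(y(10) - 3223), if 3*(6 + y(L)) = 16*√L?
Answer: -15605757/93835409 - 25776*√10/93835409 ≈ -0.16718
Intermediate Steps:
y(L) = -6 + 16*√L/3 (y(L) = -6 + (16*√L)/3 = -6 + 16*√L/3)
(926 - 389)/(y(10) - 3223) = (926 - 389)/((-6 + 16*√10/3) - 3223) = 537/(-3229 + 16*√10/3)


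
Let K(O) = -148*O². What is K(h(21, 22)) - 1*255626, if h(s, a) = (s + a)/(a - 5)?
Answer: -74149566/289 ≈ -2.5657e+5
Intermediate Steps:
h(s, a) = (a + s)/(-5 + a)
K(h(21, 22)) - 1*255626 = -148*(22 + 21)²/(-5 + 22)² - 1*255626 = -148*(43/17)² - 255626 = -148*1849/289 - 255626 = -273652/289 - 255626 = -74149566/289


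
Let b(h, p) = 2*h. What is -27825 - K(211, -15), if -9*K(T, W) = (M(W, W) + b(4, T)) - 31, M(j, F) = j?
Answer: -250463/9 ≈ -27829.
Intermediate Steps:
K(T, W) = 23/9 - W/9 (K(T, W) = -((W + 2*4) - 31)/9 = -((W + 8) - 31)/9 = -((8 + W) - 31)/9 = -(-23 + W)/9 = 23/9 - W/9)
-27825 - K(211, -15) = -27825 - (23/9 - 1/9*(-15)) = -27825 - (23/9 + 5/3) = -27825 - 1*38/9 = -27825 - 38/9 = -250463/9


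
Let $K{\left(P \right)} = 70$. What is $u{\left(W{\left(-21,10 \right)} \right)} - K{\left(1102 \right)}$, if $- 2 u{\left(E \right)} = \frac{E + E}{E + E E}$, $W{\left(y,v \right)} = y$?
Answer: $- \frac{1399}{20} \approx -69.95$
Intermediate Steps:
$u{\left(E \right)} = - \frac{E}{E + E^{2}}$ ($u{\left(E \right)} = - \frac{\left(E + E\right) \frac{1}{E + E E}}{2} = - \frac{2 E \frac{1}{E + E^{2}}}{2} = - \frac{E}{E + E^{2}}$)
$u{\left(W{\left(-21,10 \right)} \right)} - K{\left(1102 \right)} = - \frac{1}{1 - 21} - 70 = - \frac{1}{-20} - 70 = \left(-1\right) \left(- \frac{1}{20}\right) - 70 = \frac{1}{20} - 70 = - \frac{1399}{20}$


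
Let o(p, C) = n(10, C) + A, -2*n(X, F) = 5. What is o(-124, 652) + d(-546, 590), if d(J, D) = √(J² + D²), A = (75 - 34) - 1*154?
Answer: -231/2 + 2*√161554 ≈ 688.38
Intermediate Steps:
n(X, F) = -5/2 (n(X, F) = -½*5 = -5/2)
A = -113 (A = 41 - 154 = -113)
d(J, D) = √(D² + J²)
o(p, C) = -231/2 (o(p, C) = -5/2 - 113 = -231/2)
o(-124, 652) + d(-546, 590) = -231/2 + √(590² + (-546)²) = -231/2 + √(348100 + 298116) = -231/2 + √646216 = -231/2 + 2*√161554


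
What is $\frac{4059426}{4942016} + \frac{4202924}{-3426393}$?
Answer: $- \frac{3430864412183}{8466644514144} \approx -0.40522$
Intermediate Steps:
$\frac{4059426}{4942016} + \frac{4202924}{-3426393} = 4059426 \cdot \frac{1}{4942016} + 4202924 \left(- \frac{1}{3426393}\right) = \frac{2029713}{2471008} - \frac{4202924}{3426393} = - \frac{3430864412183}{8466644514144}$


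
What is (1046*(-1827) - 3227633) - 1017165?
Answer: -6155840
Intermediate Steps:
(1046*(-1827) - 3227633) - 1017165 = (-1911042 - 3227633) - 1017165 = -5138675 - 1017165 = -6155840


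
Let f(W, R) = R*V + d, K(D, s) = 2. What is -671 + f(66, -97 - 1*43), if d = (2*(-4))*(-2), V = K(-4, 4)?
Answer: -935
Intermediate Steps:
V = 2
d = 16 (d = -8*(-2) = 16)
f(W, R) = 16 + 2*R (f(W, R) = R*2 + 16 = 2*R + 16 = 16 + 2*R)
-671 + f(66, -97 - 1*43) = -671 + (16 + 2*(-97 - 1*43)) = -671 + (16 + 2*(-97 - 43)) = -671 + (16 + 2*(-140)) = -671 + (16 - 280) = -671 - 264 = -935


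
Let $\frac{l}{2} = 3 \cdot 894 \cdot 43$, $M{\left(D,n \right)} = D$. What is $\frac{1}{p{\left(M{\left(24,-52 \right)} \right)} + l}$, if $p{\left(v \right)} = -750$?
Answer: $\frac{1}{229902} \approx 4.3497 \cdot 10^{-6}$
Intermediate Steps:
$l = 230652$ ($l = 2 \cdot 3 \cdot 894 \cdot 43 = 2 \cdot 2682 \cdot 43 = 2 \cdot 115326 = 230652$)
$\frac{1}{p{\left(M{\left(24,-52 \right)} \right)} + l} = \frac{1}{-750 + 230652} = \frac{1}{229902}$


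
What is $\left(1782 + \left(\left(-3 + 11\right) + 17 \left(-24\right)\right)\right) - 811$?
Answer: $571$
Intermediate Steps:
$\left(1782 + \left(\left(-3 + 11\right) + 17 \left(-24\right)\right)\right) - 811 = \left(1782 + \left(8 - 408\right)\right) - 811 = \left(1782 - 400\right) - 811 = 1382 - 811 = 571$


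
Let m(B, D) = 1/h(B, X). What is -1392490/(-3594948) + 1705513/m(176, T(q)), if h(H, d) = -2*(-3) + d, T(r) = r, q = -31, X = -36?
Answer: -91968457528615/1797474 ≈ -5.1165e+7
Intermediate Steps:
h(H, d) = 6 + d
m(B, D) = -1/30 (m(B, D) = 1/(6 - 36) = 1/(-30) = -1/30)
-1392490/(-3594948) + 1705513/m(176, T(q)) = -1392490/(-3594948) + 1705513/(-1/30) = -1392490*(-1/3594948) + 1705513*(-30) = 696245/1797474 - 51165390 = -91968457528615/1797474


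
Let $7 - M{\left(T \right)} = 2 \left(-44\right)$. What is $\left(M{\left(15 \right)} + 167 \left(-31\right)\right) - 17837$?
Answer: $-22919$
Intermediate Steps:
$M{\left(T \right)} = 95$ ($M{\left(T \right)} = 7 - 2 \left(-44\right) = 7 - -88 = 7 + 88 = 95$)
$\left(M{\left(15 \right)} + 167 \left(-31\right)\right) - 17837 = \left(95 + 167 \left(-31\right)\right) - 17837 = \left(95 - 5177\right) - 17837 = -5082 - 17837 = -22919$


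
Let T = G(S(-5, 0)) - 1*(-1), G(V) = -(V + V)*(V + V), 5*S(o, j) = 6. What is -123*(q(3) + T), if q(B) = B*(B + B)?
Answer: -40713/25 ≈ -1628.5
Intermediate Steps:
S(o, j) = 6/5 (S(o, j) = (1/5)*6 = 6/5)
G(V) = -4*V**2 (G(V) = -2*V*2*V = -4*V**2)
q(B) = 2*B**2 (q(B) = B*(2*B) = 2*B**2)
T = -119/25 (T = -4*(6/5)**2 - 1*(-1) = -4*36/25 + 1 = -144/25 + 1 = -119/25 ≈ -4.7600)
-123*(q(3) + T) = -123*(2*3**2 - 119/25) = -123*(2*9 - 119/25) = -123*(18 - 119/25) = -123*331/25 = -40713/25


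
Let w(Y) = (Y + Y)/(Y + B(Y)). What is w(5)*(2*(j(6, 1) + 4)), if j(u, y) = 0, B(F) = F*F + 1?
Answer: 80/31 ≈ 2.5806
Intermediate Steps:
B(F) = 1 + F² (B(F) = F² + 1 = 1 + F²)
w(Y) = 2*Y/(1 + Y + Y²) (w(Y) = (Y + Y)/(Y + (1 + Y²)) = (2*Y)/(1 + Y + Y²) = 2*Y/(1 + Y + Y²))
w(5)*(2*(j(6, 1) + 4)) = (2*5/(1 + 5 + 5²))*(2*(0 + 4)) = (2*5/(1 + 5 + 25))*(2*4) = (2*5/31)*8 = (2*5*(1/31))*8 = (10/31)*8 = 80/31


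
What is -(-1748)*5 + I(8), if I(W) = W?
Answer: 8748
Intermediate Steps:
-(-1748)*5 + I(8) = -(-1748)*5 + 8 = -92*(-95) + 8 = 8740 + 8 = 8748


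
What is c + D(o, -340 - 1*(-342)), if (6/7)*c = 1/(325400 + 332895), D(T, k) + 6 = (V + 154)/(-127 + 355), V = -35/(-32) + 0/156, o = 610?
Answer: -8516798441/1600973440 ≈ -5.3198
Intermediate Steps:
V = 35/32 (V = -35*(-1/32) + 0*(1/156) = 35/32 + 0 = 35/32 ≈ 1.0938)
D(T, k) = -38813/7296 (D(T, k) = -6 + (35/32 + 154)/(-127 + 355) = -6 + (4963/32)/228 = -6 + (4963/32)*(1/228) = -6 + 4963/7296 = -38813/7296)
c = 7/3949770 (c = 7/(6*(325400 + 332895)) = (7/6)/658295 = (7/6)*(1/658295) = 7/3949770 ≈ 1.7723e-6)
c + D(o, -340 - 1*(-342)) = 7/3949770 - 38813/7296 = -8516798441/1600973440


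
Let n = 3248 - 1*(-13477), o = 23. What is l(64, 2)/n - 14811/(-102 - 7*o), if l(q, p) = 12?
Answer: 82572377/1466225 ≈ 56.316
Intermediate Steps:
n = 16725 (n = 3248 + 13477 = 16725)
l(64, 2)/n - 14811/(-102 - 7*o) = 12/16725 - 14811/(-102 - 7*23) = 12*(1/16725) - 14811/(-102 - 161) = 4/5575 - 14811/(-263) = 4/5575 - 14811*(-1/263) = 4/5575 + 14811/263 = 82572377/1466225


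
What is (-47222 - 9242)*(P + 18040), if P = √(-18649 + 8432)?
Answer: -1018610560 - 56464*I*√10217 ≈ -1.0186e+9 - 5.7073e+6*I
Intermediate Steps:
P = I*√10217 (P = √(-10217) = I*√10217 ≈ 101.08*I)
(-47222 - 9242)*(P + 18040) = (-47222 - 9242)*(I*√10217 + 18040) = -56464*(18040 + I*√10217) = -1018610560 - 56464*I*√10217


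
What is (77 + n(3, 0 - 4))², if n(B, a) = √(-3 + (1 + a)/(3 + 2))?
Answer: 29627/5 + 462*I*√10/5 ≈ 5925.4 + 292.19*I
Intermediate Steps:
n(B, a) = √(-14/5 + a/5) (n(B, a) = √(-3 + (1 + a)/5) = √(-3 + (1 + a)*(⅕)) = √(-3 + (⅕ + a/5)) = √(-14/5 + a/5))
(77 + n(3, 0 - 4))² = (77 + √(-70 + 5*(0 - 4))/5)² = (77 + √(-70 + 5*(-4))/5)² = (77 + √(-70 - 20)/5)² = (77 + √(-90)/5)² = (77 + (3*I*√10)/5)² = (77 + 3*I*√10/5)²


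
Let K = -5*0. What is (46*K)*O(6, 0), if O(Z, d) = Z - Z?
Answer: 0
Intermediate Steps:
K = 0
O(Z, d) = 0
(46*K)*O(6, 0) = (46*0)*0 = 0*0 = 0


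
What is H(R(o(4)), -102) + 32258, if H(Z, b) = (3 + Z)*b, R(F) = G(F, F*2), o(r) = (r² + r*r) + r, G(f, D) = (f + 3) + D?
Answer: 20630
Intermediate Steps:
G(f, D) = 3 + D + f (G(f, D) = (3 + f) + D = 3 + D + f)
o(r) = r + 2*r² (o(r) = (r² + r²) + r = 2*r² + r = r + 2*r²)
R(F) = 3 + 3*F (R(F) = 3 + F*2 + F = 3 + 2*F + F = 3 + 3*F)
H(Z, b) = b*(3 + Z)
H(R(o(4)), -102) + 32258 = -102*(3 + (3 + 3*(4*(1 + 2*4)))) + 32258 = -102*(3 + (3 + 3*(4*(1 + 8)))) + 32258 = -102*(3 + (3 + 3*(4*9))) + 32258 = -102*(3 + (3 + 3*36)) + 32258 = -102*(3 + (3 + 108)) + 32258 = -102*(3 + 111) + 32258 = -102*114 + 32258 = -11628 + 32258 = 20630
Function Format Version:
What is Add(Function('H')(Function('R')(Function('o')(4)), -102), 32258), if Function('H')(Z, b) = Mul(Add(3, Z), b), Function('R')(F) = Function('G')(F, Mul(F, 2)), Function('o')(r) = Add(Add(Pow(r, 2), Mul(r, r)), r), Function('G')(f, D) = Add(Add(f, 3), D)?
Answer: 20630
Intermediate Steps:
Function('G')(f, D) = Add(3, D, f) (Function('G')(f, D) = Add(Add(3, f), D) = Add(3, D, f))
Function('o')(r) = Add(r, Mul(2, Pow(r, 2))) (Function('o')(r) = Add(Add(Pow(r, 2), Pow(r, 2)), r) = Add(Mul(2, Pow(r, 2)), r) = Add(r, Mul(2, Pow(r, 2))))
Function('R')(F) = Add(3, Mul(3, F)) (Function('R')(F) = Add(3, Mul(F, 2), F) = Add(3, Mul(2, F), F) = Add(3, Mul(3, F)))
Function('H')(Z, b) = Mul(b, Add(3, Z))
Add(Function('H')(Function('R')(Function('o')(4)), -102), 32258) = Add(Mul(-102, Add(3, Add(3, Mul(3, Mul(4, Add(1, Mul(2, 4))))))), 32258) = Add(Mul(-102, Add(3, Add(3, Mul(3, Mul(4, Add(1, 8)))))), 32258) = Add(Mul(-102, Add(3, Add(3, Mul(3, Mul(4, 9))))), 32258) = Add(Mul(-102, Add(3, Add(3, Mul(3, 36)))), 32258) = Add(Mul(-102, Add(3, Add(3, 108))), 32258) = Add(Mul(-102, Add(3, 111)), 32258) = Add(Mul(-102, 114), 32258) = Add(-11628, 32258) = 20630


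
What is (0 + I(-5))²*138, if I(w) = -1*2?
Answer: 552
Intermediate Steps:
I(w) = -2
(0 + I(-5))²*138 = (0 - 2)²*138 = (-2)²*138 = 4*138 = 552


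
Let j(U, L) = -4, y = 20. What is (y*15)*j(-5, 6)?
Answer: -1200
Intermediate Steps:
(y*15)*j(-5, 6) = (20*15)*(-4) = 300*(-4) = -1200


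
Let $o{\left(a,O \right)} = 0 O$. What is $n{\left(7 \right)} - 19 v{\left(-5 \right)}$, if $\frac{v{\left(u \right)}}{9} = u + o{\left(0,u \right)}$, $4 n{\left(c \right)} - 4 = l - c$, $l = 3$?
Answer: $855$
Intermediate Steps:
$o{\left(a,O \right)} = 0$
$n{\left(c \right)} = \frac{7}{4} - \frac{c}{4}$ ($n{\left(c \right)} = 1 + \frac{3 - c}{4} = 1 - \left(- \frac{3}{4} + \frac{c}{4}\right) = \frac{7}{4} - \frac{c}{4}$)
$v{\left(u \right)} = 9 u$ ($v{\left(u \right)} = 9 \left(u + 0\right) = 9 u$)
$n{\left(7 \right)} - 19 v{\left(-5 \right)} = \left(\frac{7}{4} - \frac{7}{4}\right) - 19 \cdot 9 \left(-5\right) = \left(\frac{7}{4} - \frac{7}{4}\right) - -855 = 0 + 855 = 855$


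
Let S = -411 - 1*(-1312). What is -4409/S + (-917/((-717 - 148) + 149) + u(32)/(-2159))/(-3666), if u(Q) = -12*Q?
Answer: -1469889244799/300354397512 ≈ -4.8939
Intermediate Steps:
S = 901 (S = -411 + 1312 = 901)
-4409/S + (-917/((-717 - 148) + 149) + u(32)/(-2159))/(-3666) = -4409/901 + (-917/((-717 - 148) + 149) - 12*32/(-2159))/(-3666) = -4409*1/901 + (-917/(-865 + 149) - 384*(-1/2159))*(-1/3666) = -4409/901 + (-917/(-716) + 384/2159)*(-1/3666) = -4409/901 + (-917*(-1/716) + 384/2159)*(-1/3666) = -4409/901 + (917/716 + 384/2159)*(-1/3666) = -4409/901 + (2254747/1545844)*(-1/3666) = -4409/901 - 2254747/5667064104 = -1469889244799/300354397512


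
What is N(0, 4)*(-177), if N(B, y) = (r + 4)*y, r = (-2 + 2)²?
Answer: -2832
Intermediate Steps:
r = 0 (r = 0² = 0)
N(B, y) = 4*y (N(B, y) = (0 + 4)*y = 4*y)
N(0, 4)*(-177) = (4*4)*(-177) = 16*(-177) = -2832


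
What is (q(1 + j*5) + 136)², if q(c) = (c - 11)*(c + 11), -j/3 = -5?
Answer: 33535681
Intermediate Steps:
j = 15 (j = -3*(-5) = 15)
q(c) = (-11 + c)*(11 + c)
(q(1 + j*5) + 136)² = ((-121 + (1 + 15*5)²) + 136)² = ((-121 + (1 + 75)²) + 136)² = ((-121 + 76²) + 136)² = ((-121 + 5776) + 136)² = (5655 + 136)² = 5791² = 33535681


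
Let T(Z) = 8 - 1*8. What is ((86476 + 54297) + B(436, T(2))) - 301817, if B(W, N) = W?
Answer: -160608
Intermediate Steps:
T(Z) = 0 (T(Z) = 8 - 8 = 0)
((86476 + 54297) + B(436, T(2))) - 301817 = ((86476 + 54297) + 436) - 301817 = (140773 + 436) - 301817 = 141209 - 301817 = -160608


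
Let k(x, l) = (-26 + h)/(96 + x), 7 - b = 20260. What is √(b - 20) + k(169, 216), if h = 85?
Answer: 59/265 + I*√20273 ≈ 0.22264 + 142.38*I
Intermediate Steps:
b = -20253 (b = 7 - 1*20260 = 7 - 20260 = -20253)
k(x, l) = 59/(96 + x) (k(x, l) = (-26 + 85)/(96 + x) = 59/(96 + x))
√(b - 20) + k(169, 216) = √(-20253 - 20) + 59/(96 + 169) = √(-20273) + 59/265 = I*√20273 + 59*(1/265) = I*√20273 + 59/265 = 59/265 + I*√20273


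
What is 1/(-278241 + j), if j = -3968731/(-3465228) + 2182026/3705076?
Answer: -246902559564/68697986889732107 ≈ -3.5940e-6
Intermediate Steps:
j = 428185914817/246902559564 (j = -3968731*(-1/3465228) + 2182026*(1/3705076) = 305287/266556 + 1091013/1852538 = 428185914817/246902559564 ≈ 1.7342)
1/(-278241 + j) = 1/(-278241 + 428185914817/246902559564) = 1/(-68697986889732107/246902559564) = -246902559564/68697986889732107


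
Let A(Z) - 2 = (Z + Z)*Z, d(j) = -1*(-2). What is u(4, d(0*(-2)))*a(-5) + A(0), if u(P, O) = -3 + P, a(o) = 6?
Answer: 8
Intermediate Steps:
d(j) = 2
A(Z) = 2 + 2*Z² (A(Z) = 2 + (Z + Z)*Z = 2 + (2*Z)*Z = 2 + 2*Z²)
u(4, d(0*(-2)))*a(-5) + A(0) = (-3 + 4)*6 + (2 + 2*0²) = 1*6 + (2 + 2*0) = 6 + (2 + 0) = 6 + 2 = 8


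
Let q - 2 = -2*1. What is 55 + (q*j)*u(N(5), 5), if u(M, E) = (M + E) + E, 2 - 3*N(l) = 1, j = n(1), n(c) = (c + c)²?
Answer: 55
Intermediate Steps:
q = 0 (q = 2 - 2*1 = 2 - 2 = 0)
n(c) = 4*c² (n(c) = (2*c)² = 4*c²)
j = 4 (j = 4*1² = 4*1 = 4)
N(l) = ⅓ (N(l) = ⅔ - ⅓*1 = ⅔ - ⅓ = ⅓)
u(M, E) = M + 2*E (u(M, E) = (E + M) + E = M + 2*E)
55 + (q*j)*u(N(5), 5) = 55 + (0*4)*(⅓ + 2*5) = 55 + 0*(⅓ + 10) = 55 + 0*(31/3) = 55 + 0 = 55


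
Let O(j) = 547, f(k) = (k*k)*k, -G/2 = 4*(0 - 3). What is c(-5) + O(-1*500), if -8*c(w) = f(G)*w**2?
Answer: -42653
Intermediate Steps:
G = 24 (G = -8*(0 - 3) = -8*(-3) = -2*(-12) = 24)
f(k) = k**3 (f(k) = k**2*k = k**3)
c(w) = -1728*w**2 (c(w) = -24**3*w**2/8 = -1728*w**2)
c(-5) + O(-1*500) = -1728*(-5)**2 + 547 = -1728*25 + 547 = -43200 + 547 = -42653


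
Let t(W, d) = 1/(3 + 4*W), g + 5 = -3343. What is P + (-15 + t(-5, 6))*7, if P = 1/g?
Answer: -5999633/56916 ≈ -105.41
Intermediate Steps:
g = -3348 (g = -5 - 3343 = -3348)
P = -1/3348 (P = 1/(-3348) = -1/3348 ≈ -0.00029869)
P + (-15 + t(-5, 6))*7 = -1/3348 + (-15 + 1/(3 + 4*(-5)))*7 = -1/3348 + (-15 + 1/(3 - 20))*7 = -1/3348 + (-15 + 1/(-17))*7 = -1/3348 + (-15 - 1/17)*7 = -1/3348 - 256/17*7 = -1/3348 - 1792/17 = -5999633/56916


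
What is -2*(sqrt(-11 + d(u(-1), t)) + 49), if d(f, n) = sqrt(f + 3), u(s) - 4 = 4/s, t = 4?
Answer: -98 - 2*I*sqrt(11 - sqrt(3)) ≈ -98.0 - 6.0887*I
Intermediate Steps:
u(s) = 4 + 4/s
d(f, n) = sqrt(3 + f)
-2*(sqrt(-11 + d(u(-1), t)) + 49) = -2*(sqrt(-11 + sqrt(3 + (4 + 4/(-1)))) + 49) = -2*(sqrt(-11 + sqrt(3 + (4 + 4*(-1)))) + 49) = -2*(sqrt(-11 + sqrt(3 + (4 - 4))) + 49) = -2*(sqrt(-11 + sqrt(3 + 0)) + 49) = -2*(sqrt(-11 + sqrt(3)) + 49) = -2*(49 + sqrt(-11 + sqrt(3))) = -98 - 2*sqrt(-11 + sqrt(3))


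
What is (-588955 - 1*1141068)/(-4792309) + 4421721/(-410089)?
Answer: -20480789941742/1965273205501 ≈ -10.421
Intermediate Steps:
(-588955 - 1*1141068)/(-4792309) + 4421721/(-410089) = (-588955 - 1141068)*(-1/4792309) + 4421721*(-1/410089) = -1730023*(-1/4792309) - 4421721/410089 = 1730023/4792309 - 4421721/410089 = -20480789941742/1965273205501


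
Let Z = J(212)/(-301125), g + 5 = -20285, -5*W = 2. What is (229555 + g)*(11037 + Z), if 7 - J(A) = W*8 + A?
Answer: 231831916253434/100375 ≈ 2.3097e+9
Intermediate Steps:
W = -2/5 (W = -1/5*2 = -2/5 ≈ -0.40000)
J(A) = 51/5 - A (J(A) = 7 - (-2/5*8 + A) = 7 - (-16/5 + A) = 7 + (16/5 - A) = 51/5 - A)
g = -20290 (g = -5 - 20285 = -20290)
Z = 1009/1505625 (Z = (51/5 - 1*212)/(-301125) = (51/5 - 212)*(-1/301125) = -1009/5*(-1/301125) = 1009/1505625 ≈ 0.00067015)
(229555 + g)*(11037 + Z) = (229555 - 20290)*(11037 + 1009/1505625) = 209265*(16617584134/1505625) = 231831916253434/100375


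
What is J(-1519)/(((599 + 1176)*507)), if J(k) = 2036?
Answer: 2036/899925 ≈ 0.0022624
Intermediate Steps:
J(-1519)/(((599 + 1176)*507)) = 2036/(((599 + 1176)*507)) = 2036/((1775*507)) = 2036/899925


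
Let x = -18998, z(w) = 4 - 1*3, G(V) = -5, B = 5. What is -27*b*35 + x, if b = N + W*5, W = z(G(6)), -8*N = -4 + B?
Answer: -188839/8 ≈ -23605.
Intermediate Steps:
z(w) = 1 (z(w) = 4 - 3 = 1)
N = -1/8 (N = -(-4 + 5)/8 = -1/8*1 = -1/8 ≈ -0.12500)
W = 1
b = 39/8 (b = -1/8 + 1*5 = -1/8 + 5 = 39/8 ≈ 4.8750)
-27*b*35 + x = -27*39/8*35 - 18998 = -1053/8*35 - 18998 = -36855/8 - 18998 = -188839/8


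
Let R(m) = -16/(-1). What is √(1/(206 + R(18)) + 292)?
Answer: 5*√575646/222 ≈ 17.088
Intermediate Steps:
R(m) = 16 (R(m) = -16*(-1) = 16)
√(1/(206 + R(18)) + 292) = √(1/(206 + 16) + 292) = √(1/222 + 292) = √(64825/222) = 5*√575646/222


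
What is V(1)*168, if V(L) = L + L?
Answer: 336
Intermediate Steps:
V(L) = 2*L
V(1)*168 = (2*1)*168 = 2*168 = 336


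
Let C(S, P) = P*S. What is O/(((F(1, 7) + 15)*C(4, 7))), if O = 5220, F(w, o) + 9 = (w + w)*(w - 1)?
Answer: 435/14 ≈ 31.071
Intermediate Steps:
F(w, o) = -9 + 2*w*(-1 + w) (F(w, o) = -9 + (w + w)*(w - 1) = -9 + (2*w)*(-1 + w) = -9 + 2*w*(-1 + w))
O/(((F(1, 7) + 15)*C(4, 7))) = 5220/((((-9 - 2*1 + 2*1²) + 15)*(7*4))) = 5220/((((-9 - 2 + 2*1) + 15)*28)) = 5220/((((-9 - 2 + 2) + 15)*28)) = 5220/(((-9 + 15)*28)) = 5220/((6*28)) = 5220/168 = 5220*(1/168) = 435/14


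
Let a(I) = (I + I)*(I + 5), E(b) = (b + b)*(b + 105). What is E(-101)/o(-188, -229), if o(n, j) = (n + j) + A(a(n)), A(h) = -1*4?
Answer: 808/421 ≈ 1.9192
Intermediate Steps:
E(b) = 2*b*(105 + b) (E(b) = (2*b)*(105 + b) = 2*b*(105 + b))
a(I) = 2*I*(5 + I) (a(I) = (2*I)*(5 + I) = 2*I*(5 + I))
A(h) = -4
o(n, j) = -4 + j + n (o(n, j) = (n + j) - 4 = (j + n) - 4 = -4 + j + n)
E(-101)/o(-188, -229) = (2*(-101)*(105 - 101))/(-4 - 229 - 188) = (2*(-101)*4)/(-421) = -808*(-1/421) = 808/421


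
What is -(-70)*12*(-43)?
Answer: -36120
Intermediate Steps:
-(-70)*12*(-43) = -35*(-24)*(-43) = 840*(-43) = -36120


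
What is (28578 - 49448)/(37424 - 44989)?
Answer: 4174/1513 ≈ 2.7588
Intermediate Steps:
(28578 - 49448)/(37424 - 44989) = -20870/(-7565) = -20870*(-1/7565) = 4174/1513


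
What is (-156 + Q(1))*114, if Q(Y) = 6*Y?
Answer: -17100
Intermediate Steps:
(-156 + Q(1))*114 = (-156 + 6*1)*114 = (-156 + 6)*114 = -150*114 = -17100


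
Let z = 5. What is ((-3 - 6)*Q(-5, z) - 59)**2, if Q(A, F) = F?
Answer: 10816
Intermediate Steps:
((-3 - 6)*Q(-5, z) - 59)**2 = ((-3 - 6)*5 - 59)**2 = (-9*5 - 59)**2 = (-45 - 59)**2 = (-104)**2 = 10816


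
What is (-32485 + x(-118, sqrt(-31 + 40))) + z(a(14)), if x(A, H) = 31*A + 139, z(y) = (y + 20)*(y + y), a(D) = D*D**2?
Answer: 15132828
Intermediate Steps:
a(D) = D**3
z(y) = 2*y*(20 + y) (z(y) = (20 + y)*(2*y) = 2*y*(20 + y))
x(A, H) = 139 + 31*A
(-32485 + x(-118, sqrt(-31 + 40))) + z(a(14)) = (-32485 + (139 + 31*(-118))) + 2*14**3*(20 + 14**3) = (-32485 + (139 - 3658)) + 2*2744*(20 + 2744) = (-32485 - 3519) + 2*2744*2764 = -36004 + 15168832 = 15132828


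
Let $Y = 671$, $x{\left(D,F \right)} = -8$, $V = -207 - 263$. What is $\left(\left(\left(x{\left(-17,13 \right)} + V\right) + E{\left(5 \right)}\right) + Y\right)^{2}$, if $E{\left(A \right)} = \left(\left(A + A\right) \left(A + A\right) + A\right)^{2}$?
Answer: $125843524$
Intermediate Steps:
$V = -470$ ($V = -207 - 263 = -470$)
$E{\left(A \right)} = \left(A + 4 A^{2}\right)^{2}$ ($E{\left(A \right)} = \left(2 A 2 A + A\right)^{2} = \left(4 A^{2} + A\right)^{2} = \left(A + 4 A^{2}\right)^{2}$)
$\left(\left(\left(x{\left(-17,13 \right)} + V\right) + E{\left(5 \right)}\right) + Y\right)^{2} = \left(\left(\left(-8 - 470\right) + 5^{2} \left(1 + 4 \cdot 5\right)^{2}\right) + 671\right)^{2} = \left(\left(-478 + 25 \left(1 + 20\right)^{2}\right) + 671\right)^{2} = \left(\left(-478 + 25 \cdot 21^{2}\right) + 671\right)^{2} = \left(\left(-478 + 25 \cdot 441\right) + 671\right)^{2} = \left(\left(-478 + 11025\right) + 671\right)^{2} = \left(10547 + 671\right)^{2} = 11218^{2} = 125843524$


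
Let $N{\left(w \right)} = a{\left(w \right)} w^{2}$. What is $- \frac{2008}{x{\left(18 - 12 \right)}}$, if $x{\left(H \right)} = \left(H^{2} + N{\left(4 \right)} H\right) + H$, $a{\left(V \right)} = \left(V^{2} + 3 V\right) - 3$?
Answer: $- \frac{1004}{1221} \approx -0.82228$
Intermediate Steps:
$a{\left(V \right)} = -3 + V^{2} + 3 V$
$N{\left(w \right)} = w^{2} \left(-3 + w^{2} + 3 w\right)$ ($N{\left(w \right)} = \left(-3 + w^{2} + 3 w\right) w^{2} = w^{2} \left(-3 + w^{2} + 3 w\right)$)
$x{\left(H \right)} = H^{2} + 401 H$ ($x{\left(H \right)} = \left(H^{2} + 4^{2} \left(-3 + 4^{2} + 3 \cdot 4\right) H\right) + H = \left(H^{2} + 16 \left(-3 + 16 + 12\right) H\right) + H = \left(H^{2} + 16 \cdot 25 H\right) + H = \left(H^{2} + 400 H\right) + H = H^{2} + 401 H$)
$- \frac{2008}{x{\left(18 - 12 \right)}} = - \frac{2008}{\left(18 - 12\right) \left(401 + \left(18 - 12\right)\right)} = - \frac{2008}{6 \left(401 + 6\right)} = - \frac{2008}{6 \cdot 407} = - \frac{2008}{2442} = \left(-2008\right) \frac{1}{2442} = - \frac{1004}{1221}$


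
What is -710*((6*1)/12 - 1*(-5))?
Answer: -3905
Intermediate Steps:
-710*((6*1)/12 - 1*(-5)) = -710*(6*(1/12) + 5) = -710*(1/2 + 5) = -710*11/2 = -3905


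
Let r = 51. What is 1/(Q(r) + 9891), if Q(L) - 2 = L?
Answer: 1/9944 ≈ 0.00010056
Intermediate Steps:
Q(L) = 2 + L
1/(Q(r) + 9891) = 1/((2 + 51) + 9891) = 1/(53 + 9891) = 1/9944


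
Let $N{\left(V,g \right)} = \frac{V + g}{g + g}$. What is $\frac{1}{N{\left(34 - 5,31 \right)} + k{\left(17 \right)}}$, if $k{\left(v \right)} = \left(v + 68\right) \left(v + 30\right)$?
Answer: $\frac{31}{123875} \approx 0.00025025$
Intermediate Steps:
$k{\left(v \right)} = \left(30 + v\right) \left(68 + v\right)$ ($k{\left(v \right)} = \left(68 + v\right) \left(30 + v\right) = \left(30 + v\right) \left(68 + v\right)$)
$N{\left(V,g \right)} = \frac{V + g}{2 g}$
$\frac{1}{N{\left(34 - 5,31 \right)} + k{\left(17 \right)}} = \frac{1}{\frac{\left(34 - 5\right) + 31}{2 \cdot 31} + \left(2040 + 17^{2} + 98 \cdot 17\right)} = \frac{1}{\frac{1}{2} \cdot \frac{1}{31} \left(29 + 31\right) + \left(2040 + 289 + 1666\right)} = \frac{1}{\frac{1}{2} \cdot \frac{1}{31} \cdot 60 + 3995} = \frac{1}{\frac{30}{31} + 3995} = \frac{1}{\frac{123875}{31}} = \frac{31}{123875}$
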